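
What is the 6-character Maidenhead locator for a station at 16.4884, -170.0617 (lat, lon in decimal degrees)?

AK46xl

Offset from 180°W / 90°S: lon 9.9383°, lat 106.4884°.
Field (20°×10°, letters A–R): 9.9383/20 → 0 → A, 106.4884/10 → 10 → K; chars AK.
Square (2°×1°, digits 0–9): 9.9383/2 → 4, 6.4884/1 → 6; chars 46.
Subsquare (5′×2.5′, letters a–x): 1.9383/0.0833333 → 23 → x, 0.4884/0.0416667 → 11 → l; chars xl.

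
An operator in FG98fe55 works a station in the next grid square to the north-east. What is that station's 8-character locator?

FG98fe66

Longitude extended square 5; +1 → 6.
Latitude extended square 5; +1 → 6.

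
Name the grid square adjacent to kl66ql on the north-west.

KL66pm

Longitude subsquare q = 16; −1 → 15 = p.
Latitude subsquare l = 11; +1 → 12 = m.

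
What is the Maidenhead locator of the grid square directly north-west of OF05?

NF96

Longitude square 0; −1 → -1, wraps to 9, carry into field.
Longitude field O = 14; −1 → 13 = N.
Latitude square 5; +1 → 6.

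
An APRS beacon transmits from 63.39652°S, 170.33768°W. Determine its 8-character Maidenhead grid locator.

Shift to the Maidenhead origin (180°W, 90°S): lon 9.66232, lat 26.60348.
Field: 9.66232/20 → 0 → A, 26.60348/10 → 2 → C; chars AC.
Square: 9.66232/2 → 4, 6.60348/1 → 6; chars 46.
Subsquare: 1.66232/0.0833333 → 19 → t, 0.60348/0.0416667 → 14 → o; chars to.
Extended square: 0.07899/0.00833333 → 9, 0.02015/0.00416667 → 4; chars 94.

AC46to94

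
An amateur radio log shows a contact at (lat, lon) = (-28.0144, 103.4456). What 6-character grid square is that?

Add 180° to longitude and 90° to latitude: 283.4456, 61.9856.
Field (20°×10°, letters A–R): 283.4456/20 → 14 → O, 61.9856/10 → 6 → G; chars OG.
Square (2°×1°, digits 0–9): 3.4456/2 → 1, 1.9856/1 → 1; chars 11.
Subsquare (5′×2.5′, letters a–x): 1.4456/0.0833333 → 17 → r, 0.9856/0.0416667 → 23 → x; chars rx.

OG11rx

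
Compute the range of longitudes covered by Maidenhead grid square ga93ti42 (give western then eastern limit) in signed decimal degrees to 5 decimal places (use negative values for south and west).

-40.38333, -40.37500

Field G=6, A=0: +6·20° lon, +0·10° lat → SW at lon -60°, lat -90°.
Square 9, 3: +9·2° lon, +3·1° lat → SW at lon -42°, lat -87°.
Subsquare t=19, i=8: +19·0.0833333° lon, +8·0.0416667° lat → SW at lon -40.4167°, lat -86.6667°.
Extended square 4, 2: +4·0.00833333° lon, +2·0.00416667° lat → SW at lon -40.3833°, lat -86.6583°.
Cell spans 0.00833333° lon × 0.00416667° lat.
west -40.38333, east -40.37500.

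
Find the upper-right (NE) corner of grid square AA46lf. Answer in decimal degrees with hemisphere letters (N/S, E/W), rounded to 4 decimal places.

Field A=0, A=0: +0·20° lon, +0·10° lat → SW at lon -180°, lat -90°.
Square 4, 6: +4·2° lon, +6·1° lat → SW at lon -172°, lat -84°.
Subsquare l=11, f=5: +11·0.0833333° lon, +5·0.0416667° lat → SW at lon -171.083°, lat -83.7917°.
Cell spans 0.0833333° lon × 0.0416667° lat. NE corner is SW corner plus one full cell.
latitude 83.7500° S, longitude 171.0000° W.

83.7500° S, 171.0000° W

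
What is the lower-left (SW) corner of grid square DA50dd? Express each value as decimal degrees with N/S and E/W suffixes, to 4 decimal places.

89.8750° S, 109.7500° W

Field D=3, A=0: +3·20° lon, +0·10° lat → SW at lon -120°, lat -90°.
Square 5, 0: +5·2° lon, +0·1° lat → SW at lon -110°, lat -90°.
Subsquare d=3, d=3: +3·0.0833333° lon, +3·0.0416667° lat → SW at lon -109.75°, lat -89.875°.
latitude 89.8750° S, longitude 109.7500° W.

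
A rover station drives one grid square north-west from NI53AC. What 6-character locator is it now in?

NI43xd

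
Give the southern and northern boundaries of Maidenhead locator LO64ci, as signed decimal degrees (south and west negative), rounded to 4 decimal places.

54.3333, 54.3750

Field L=11, O=14: +11·20° lon, +14·10° lat → SW at lon 40°, lat 50°.
Square 6, 4: +6·2° lon, +4·1° lat → SW at lon 52°, lat 54°.
Subsquare c=2, i=8: +2·0.0833333° lon, +8·0.0416667° lat → SW at lon 52.1667°, lat 54.3333°.
Cell spans 0.0833333° lon × 0.0416667° lat.
south 54.3333, north 54.3750.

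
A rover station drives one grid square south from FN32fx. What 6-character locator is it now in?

FN32fw

Latitude subsquare x = 23; −1 → 22 = w.
The longitude characters are unchanged.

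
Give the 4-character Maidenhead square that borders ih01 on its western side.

Longitude square 0; −1 → -1, wraps to 9, carry into field.
Longitude field I = 8; −1 → 7 = H.
The latitude characters are unchanged.

HH91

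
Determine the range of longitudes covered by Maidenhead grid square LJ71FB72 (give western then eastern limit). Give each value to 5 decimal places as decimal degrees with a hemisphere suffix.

54.47500° E, 54.48333° E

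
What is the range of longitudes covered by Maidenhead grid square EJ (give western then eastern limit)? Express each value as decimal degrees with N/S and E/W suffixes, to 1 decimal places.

100.0° W, 80.0° W

Field E=4, J=9: +4·20° lon, +9·10° lat → SW at lon -100°, lat 0°.
Cell spans 20° lon × 10° lat.
west 100.0° W, east 80.0° W.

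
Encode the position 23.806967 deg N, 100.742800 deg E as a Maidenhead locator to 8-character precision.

OL03it93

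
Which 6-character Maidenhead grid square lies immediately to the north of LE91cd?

LE91ce

Latitude subsquare d = 3; +1 → 4 = e.
The longitude characters are unchanged.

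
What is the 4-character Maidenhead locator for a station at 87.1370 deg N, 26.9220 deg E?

KR37

Offset from 180°W / 90°S: lon 206.92°, lat 177.14°.
Field: lon ⌊206.92/20⌋ = 10 → K; lat ⌊177.14/10⌋ = 17 → R.
Square: lon ⌊6.92/2⌋ = 3; lat ⌊7.14/1⌋ = 7.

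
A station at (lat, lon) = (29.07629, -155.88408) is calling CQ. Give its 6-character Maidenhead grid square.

BL29bb

Shift to the Maidenhead origin (180°W, 90°S): lon 24.1159, lat 119.0763.
Field (20°×10°, letters A–R): 24.1159/20 → 1 → B, 119.0763/10 → 11 → L; chars BL.
Square (2°×1°, digits 0–9): 4.1159/2 → 2, 9.0763/1 → 9; chars 29.
Subsquare (5′×2.5′, letters a–x): 0.1159/0.0833333 → 1 → b, 0.0763/0.0416667 → 1 → b; chars bb.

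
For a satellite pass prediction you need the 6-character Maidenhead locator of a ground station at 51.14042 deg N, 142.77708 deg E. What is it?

QO11jd

Shift to the Maidenhead origin (180°W, 90°S): lon 322.7771, lat 141.1404.
Field: 322.7771/20 → 16 → Q, 141.1404/10 → 14 → O; chars QO.
Square: 2.7771/2 → 1, 1.1404/1 → 1; chars 11.
Subsquare: 0.7771/0.0833333 → 9 → j, 0.1404/0.0416667 → 3 → d; chars jd.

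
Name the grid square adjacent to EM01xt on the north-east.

EM11au

Longitude subsquare x = 23; +1 → 24, wraps to 0 = a, carry into square.
Longitude square 0; +1 → 1.
Latitude subsquare t = 19; +1 → 20 = u.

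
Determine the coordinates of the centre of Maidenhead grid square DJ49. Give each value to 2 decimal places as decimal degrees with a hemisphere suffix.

9.50° N, 111.00° W

Field D=3, J=9: +3·20° lon, +9·10° lat → SW at lon -120°, lat 0°.
Square 4, 9: +4·2° lon, +9·1° lat → SW at lon -112°, lat 9°.
Cell spans 2° lon × 1° lat. Centre is SW corner plus half of each.
latitude 9.50° N, longitude 111.00° W.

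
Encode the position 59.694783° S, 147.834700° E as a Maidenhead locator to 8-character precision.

QD30wh03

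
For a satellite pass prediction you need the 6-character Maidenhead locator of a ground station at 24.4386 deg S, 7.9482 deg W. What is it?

IG65an

Add 180° to longitude and 90° to latitude: 172.0518, 65.5614.
Field: 172.0518/20 → 8 → I, 65.5614/10 → 6 → G; chars IG.
Square: 12.0518/2 → 6, 5.5614/1 → 5; chars 65.
Subsquare: 0.0518/0.0833333 → 0 → a, 0.5614/0.0416667 → 13 → n; chars an.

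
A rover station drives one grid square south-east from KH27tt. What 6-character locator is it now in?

KH27us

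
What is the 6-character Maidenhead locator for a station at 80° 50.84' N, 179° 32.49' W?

AR00fu

Add 180° to longitude and 90° to latitude: 0.4585, 170.8473.
Field (20°×10°, letters A–R): 0.4585/20 → 0 → A, 170.8473/10 → 17 → R; chars AR.
Square (2°×1°, digits 0–9): 0.4585/2 → 0, 0.8473/1 → 0; chars 00.
Subsquare (5′×2.5′, letters a–x): 0.4585/0.0833333 → 5 → f, 0.8473/0.0416667 → 20 → u; chars fu.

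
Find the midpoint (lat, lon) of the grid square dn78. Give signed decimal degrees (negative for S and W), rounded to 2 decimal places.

48.50, -105.00

Field D=3, N=13: +3·20° lon, +13·10° lat → SW at lon -120°, lat 40°.
Square 7, 8: +7·2° lon, +8·1° lat → SW at lon -106°, lat 48°.
Cell spans 2° lon × 1° lat. Centre is SW corner plus half of each.
latitude 48.50, longitude -105.00.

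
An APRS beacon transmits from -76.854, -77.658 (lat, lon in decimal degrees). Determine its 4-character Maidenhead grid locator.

FB13

Offset from 180°W / 90°S: lon 102.34°, lat 13.15°.
Field: 102.34/20 → 5 → F, 13.15/10 → 1 → B; chars FB.
Square: 2.34/2 → 1, 3.15/1 → 3; chars 13.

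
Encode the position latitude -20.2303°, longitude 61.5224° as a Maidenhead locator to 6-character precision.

MG09ss

Offset from 180°W / 90°S: lon 241.5224°, lat 69.7697°.
Field: lon ⌊241.5224/20⌋ = 12 → M; lat ⌊69.7697/10⌋ = 6 → G.
Square: lon ⌊1.5224/2⌋ = 0; lat ⌊9.7697/1⌋ = 9.
Subsquare: lon ⌊1.5224/0.0833333⌋ = 18 → s; lat ⌊0.7697/0.0416667⌋ = 18 → s.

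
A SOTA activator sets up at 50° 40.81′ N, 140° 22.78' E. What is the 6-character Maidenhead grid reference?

QO00eq

Offset from 180°W / 90°S: lon 320.3797°, lat 140.6802°.
Field (20°×10°, letters A–R): 320.3797/20 → 16 → Q, 140.6802/10 → 14 → O; chars QO.
Square (2°×1°, digits 0–9): 0.3797/2 → 0, 0.6802/1 → 0; chars 00.
Subsquare (5′×2.5′, letters a–x): 0.3797/0.0833333 → 4 → e, 0.6802/0.0416667 → 16 → q; chars eq.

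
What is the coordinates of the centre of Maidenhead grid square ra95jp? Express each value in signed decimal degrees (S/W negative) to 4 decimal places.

-84.3542, 178.7917

Field R=17, A=0: +17·20° lon, +0·10° lat → SW at lon 160°, lat -90°.
Square 9, 5: +9·2° lon, +5·1° lat → SW at lon 178°, lat -85°.
Subsquare j=9, p=15: +9·0.0833333° lon, +15·0.0416667° lat → SW at lon 178.75°, lat -84.375°.
Cell spans 0.0833333° lon × 0.0416667° lat. Centre is SW corner plus half of each.
latitude -84.3542, longitude 178.7917.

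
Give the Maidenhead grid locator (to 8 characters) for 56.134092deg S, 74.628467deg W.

Add 180° to longitude and 90° to latitude: 105.37153, 33.86591.
Field: 105.37153/20 → 5 → F, 33.86591/10 → 3 → D; chars FD.
Square: 5.37153/2 → 2, 3.86591/1 → 3; chars 23.
Subsquare: 1.37153/0.0833333 → 16 → q, 0.86591/0.0416667 → 20 → u; chars qu.
Extended square: 0.03820/0.00833333 → 4, 0.03257/0.00416667 → 7; chars 47.

FD23qu47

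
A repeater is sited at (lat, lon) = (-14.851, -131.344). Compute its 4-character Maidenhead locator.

Add 180° to longitude and 90° to latitude: 48.66, 75.15.
Field (20°×10°, letters A–R): 48.66/20 → 2 → C, 75.15/10 → 7 → H; chars CH.
Square (2°×1°, digits 0–9): 8.66/2 → 4, 5.15/1 → 5; chars 45.

CH45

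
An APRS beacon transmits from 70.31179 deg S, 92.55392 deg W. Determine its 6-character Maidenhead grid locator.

Add 180° to longitude and 90° to latitude: 87.4461, 19.6882.
Field: 87.4461/20 → 4 → E, 19.6882/10 → 1 → B; chars EB.
Square: 7.4461/2 → 3, 9.6882/1 → 9; chars 39.
Subsquare: 1.4461/0.0833333 → 17 → r, 0.6882/0.0416667 → 16 → q; chars rq.

EB39rq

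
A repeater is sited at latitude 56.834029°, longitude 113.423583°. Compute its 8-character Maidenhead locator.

OO66ru00

Shift to the Maidenhead origin (180°W, 90°S): lon 293.42358, lat 146.83403.
Field: lon ⌊293.42358/20⌋ = 14 → O; lat ⌊146.83403/10⌋ = 14 → O.
Square: lon ⌊13.42358/2⌋ = 6; lat ⌊6.83403/1⌋ = 6.
Subsquare: lon ⌊1.42358/0.0833333⌋ = 17 → r; lat ⌊0.83403/0.0416667⌋ = 20 → u.
Extended square: lon ⌊0.00692/0.00833333⌋ = 0; lat ⌊0.00070/0.00416667⌋ = 0.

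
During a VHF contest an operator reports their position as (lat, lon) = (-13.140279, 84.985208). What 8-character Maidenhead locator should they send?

NH26lu86

Shift to the Maidenhead origin (180°W, 90°S): lon 264.98521, lat 76.85972.
Field (20°×10°, letters A–R): lon ⌊264.98521/20⌋ = 13 → N; lat ⌊76.85972/10⌋ = 7 → H.
Square (2°×1°, digits 0–9): lon ⌊4.98521/2⌋ = 2; lat ⌊6.85972/1⌋ = 6.
Subsquare (5′×2.5′, letters a–x): lon ⌊0.98521/0.0833333⌋ = 11 → l; lat ⌊0.85972/0.0416667⌋ = 20 → u.
Extended square (30″×15″, digits 0–9): lon ⌊0.06854/0.00833333⌋ = 8; lat ⌊0.02639/0.00416667⌋ = 6.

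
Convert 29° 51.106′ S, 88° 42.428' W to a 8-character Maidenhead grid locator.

EG50pd55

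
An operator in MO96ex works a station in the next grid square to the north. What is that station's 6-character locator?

Latitude subsquare x = 23; +1 → 24, wraps to 0 = a, carry into square.
Latitude square 6; +1 → 7.
The longitude characters are unchanged.

MO97ea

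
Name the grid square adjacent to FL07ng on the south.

FL07nf

Latitude subsquare g = 6; −1 → 5 = f.
The longitude characters are unchanged.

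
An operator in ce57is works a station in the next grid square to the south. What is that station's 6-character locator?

CE57ir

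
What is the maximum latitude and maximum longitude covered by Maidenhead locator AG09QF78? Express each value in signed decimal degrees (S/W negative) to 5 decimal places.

-20.75417, -178.60000

Field A=0, G=6: +0·20° lon, +6·10° lat → SW at lon -180°, lat -30°.
Square 0, 9: +0·2° lon, +9·1° lat → SW at lon -180°, lat -21°.
Subsquare q=16, f=5: +16·0.0833333° lon, +5·0.0416667° lat → SW at lon -178.667°, lat -20.7917°.
Extended square 7, 8: +7·0.00833333° lon, +8·0.00416667° lat → SW at lon -178.608°, lat -20.7583°.
Cell spans 0.00833333° lon × 0.00416667° lat. NE corner is SW corner plus one full cell.
latitude -20.75417, longitude -178.60000.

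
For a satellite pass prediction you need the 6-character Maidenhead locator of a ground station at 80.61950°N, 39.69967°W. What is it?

HR00do

Shift to the Maidenhead origin (180°W, 90°S): lon 140.3003, lat 170.6195.
Field: 140.3003/20 → 7 → H, 170.6195/10 → 17 → R; chars HR.
Square: 0.3003/2 → 0, 0.6195/1 → 0; chars 00.
Subsquare: 0.3003/0.0833333 → 3 → d, 0.6195/0.0416667 → 14 → o; chars do.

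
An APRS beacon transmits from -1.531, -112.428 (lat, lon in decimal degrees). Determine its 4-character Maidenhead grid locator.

Offset from 180°W / 90°S: lon 67.57°, lat 88.47°.
Field: 67.57/20 → 3 → D, 88.47/10 → 8 → I; chars DI.
Square: 7.57/2 → 3, 8.47/1 → 8; chars 38.

DI38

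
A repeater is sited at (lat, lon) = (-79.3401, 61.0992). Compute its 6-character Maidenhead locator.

Add 180° to longitude and 90° to latitude: 241.0992, 10.6599.
Field: lon ⌊241.0992/20⌋ = 12 → M; lat ⌊10.6599/10⌋ = 1 → B.
Square: lon ⌊1.0992/2⌋ = 0; lat ⌊0.6599/1⌋ = 0.
Subsquare: lon ⌊1.0992/0.0833333⌋ = 13 → n; lat ⌊0.6599/0.0416667⌋ = 15 → p.

MB00np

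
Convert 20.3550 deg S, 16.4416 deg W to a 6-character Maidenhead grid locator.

Offset from 180°W / 90°S: lon 163.5584°, lat 69.6450°.
Field: lon ⌊163.5584/20⌋ = 8 → I; lat ⌊69.6450/10⌋ = 6 → G.
Square: lon ⌊3.5584/2⌋ = 1; lat ⌊9.6450/1⌋ = 9.
Subsquare: lon ⌊1.5584/0.0833333⌋ = 18 → s; lat ⌊0.6450/0.0416667⌋ = 15 → p.

IG19sp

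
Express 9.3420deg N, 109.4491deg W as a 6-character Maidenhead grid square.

DJ59gi

Shift to the Maidenhead origin (180°W, 90°S): lon 70.5509, lat 99.3420.
Field: 70.5509/20 → 3 → D, 99.3420/10 → 9 → J; chars DJ.
Square: 10.5509/2 → 5, 9.3420/1 → 9; chars 59.
Subsquare: 0.5509/0.0833333 → 6 → g, 0.3420/0.0416667 → 8 → i; chars gi.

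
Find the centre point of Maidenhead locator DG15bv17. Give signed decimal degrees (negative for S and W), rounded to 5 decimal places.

-24.09375, -117.90417

Field D=3, G=6: +3·20° lon, +6·10° lat → SW at lon -120°, lat -30°.
Square 1, 5: +1·2° lon, +5·1° lat → SW at lon -118°, lat -25°.
Subsquare b=1, v=21: +1·0.0833333° lon, +21·0.0416667° lat → SW at lon -117.917°, lat -24.125°.
Extended square 1, 7: +1·0.00833333° lon, +7·0.00416667° lat → SW at lon -117.908°, lat -24.0958°.
Cell spans 0.00833333° lon × 0.00416667° lat. Centre is SW corner plus half of each.
latitude -24.09375, longitude -117.90417.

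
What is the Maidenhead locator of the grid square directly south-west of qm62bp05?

QM62ap94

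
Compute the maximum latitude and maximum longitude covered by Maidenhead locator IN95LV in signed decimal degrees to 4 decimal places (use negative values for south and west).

45.9167, -1.0000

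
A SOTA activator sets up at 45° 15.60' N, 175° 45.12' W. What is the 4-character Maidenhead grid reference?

AN25

Offset from 180°W / 90°S: lon 4.25°, lat 135.26°.
Field: lon ⌊4.25/20⌋ = 0 → A; lat ⌊135.26/10⌋ = 13 → N.
Square: lon ⌊4.25/2⌋ = 2; lat ⌊5.26/1⌋ = 5.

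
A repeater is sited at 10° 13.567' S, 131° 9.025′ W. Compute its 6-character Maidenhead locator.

CH49ks

Add 180° to longitude and 90° to latitude: 48.8496, 79.7739.
Field: lon ⌊48.8496/20⌋ = 2 → C; lat ⌊79.7739/10⌋ = 7 → H.
Square: lon ⌊8.8496/2⌋ = 4; lat ⌊9.7739/1⌋ = 9.
Subsquare: lon ⌊0.8496/0.0833333⌋ = 10 → k; lat ⌊0.7739/0.0416667⌋ = 18 → s.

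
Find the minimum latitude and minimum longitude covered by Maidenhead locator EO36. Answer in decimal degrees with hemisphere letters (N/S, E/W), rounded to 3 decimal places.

56.000° N, 94.000° W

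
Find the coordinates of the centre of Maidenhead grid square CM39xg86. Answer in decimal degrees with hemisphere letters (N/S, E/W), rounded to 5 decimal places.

Field C=2, M=12: +2·20° lon, +12·10° lat → SW at lon -140°, lat 30°.
Square 3, 9: +3·2° lon, +9·1° lat → SW at lon -134°, lat 39°.
Subsquare x=23, g=6: +23·0.0833333° lon, +6·0.0416667° lat → SW at lon -132.083°, lat 39.25°.
Extended square 8, 6: +8·0.00833333° lon, +6·0.00416667° lat → SW at lon -132.017°, lat 39.275°.
Cell spans 0.00833333° lon × 0.00416667° lat. Centre is SW corner plus half of each.
latitude 39.27708° N, longitude 132.01250° W.

39.27708° N, 132.01250° W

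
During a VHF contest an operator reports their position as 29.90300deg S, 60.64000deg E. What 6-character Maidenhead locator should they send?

MG00hc

Offset from 180°W / 90°S: lon 240.6400°, lat 60.0970°.
Field: lon ⌊240.6400/20⌋ = 12 → M; lat ⌊60.0970/10⌋ = 6 → G.
Square: lon ⌊0.6400/2⌋ = 0; lat ⌊0.0970/1⌋ = 0.
Subsquare: lon ⌊0.6400/0.0833333⌋ = 7 → h; lat ⌊0.0970/0.0416667⌋ = 2 → c.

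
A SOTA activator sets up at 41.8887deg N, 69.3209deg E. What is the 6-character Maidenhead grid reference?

Shift to the Maidenhead origin (180°W, 90°S): lon 249.3209, lat 131.8887.
Field (20°×10°, letters A–R): 249.3209/20 → 12 → M, 131.8887/10 → 13 → N; chars MN.
Square (2°×1°, digits 0–9): 9.3209/2 → 4, 1.8887/1 → 1; chars 41.
Subsquare (5′×2.5′, letters a–x): 1.3209/0.0833333 → 15 → p, 0.8887/0.0416667 → 21 → v; chars pv.

MN41pv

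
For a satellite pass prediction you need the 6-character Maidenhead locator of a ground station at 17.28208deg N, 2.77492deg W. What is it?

Add 180° to longitude and 90° to latitude: 177.2251, 107.2821.
Field: 177.2251/20 → 8 → I, 107.2821/10 → 10 → K; chars IK.
Square: 17.2251/2 → 8, 7.2821/1 → 7; chars 87.
Subsquare: 1.2251/0.0833333 → 14 → o, 0.2821/0.0416667 → 6 → g; chars og.

IK87og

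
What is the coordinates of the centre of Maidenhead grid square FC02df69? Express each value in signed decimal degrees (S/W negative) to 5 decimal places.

-67.75208, -79.69583

Field F=5, C=2: +5·20° lon, +2·10° lat → SW at lon -80°, lat -70°.
Square 0, 2: +0·2° lon, +2·1° lat → SW at lon -80°, lat -68°.
Subsquare d=3, f=5: +3·0.0833333° lon, +5·0.0416667° lat → SW at lon -79.75°, lat -67.7917°.
Extended square 6, 9: +6·0.00833333° lon, +9·0.00416667° lat → SW at lon -79.7°, lat -67.7542°.
Cell spans 0.00833333° lon × 0.00416667° lat. Centre is SW corner plus half of each.
latitude -67.75208, longitude -79.69583.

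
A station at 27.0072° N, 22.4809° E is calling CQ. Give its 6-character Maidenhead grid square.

Offset from 180°W / 90°S: lon 202.4809°, lat 117.0072°.
Field: lon ⌊202.4809/20⌋ = 10 → K; lat ⌊117.0072/10⌋ = 11 → L.
Square: lon ⌊2.4809/2⌋ = 1; lat ⌊7.0072/1⌋ = 7.
Subsquare: lon ⌊0.4809/0.0833333⌋ = 5 → f; lat ⌊0.0072/0.0416667⌋ = 0 → a.

KL17fa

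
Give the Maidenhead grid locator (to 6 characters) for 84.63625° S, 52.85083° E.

Shift to the Maidenhead origin (180°W, 90°S): lon 232.8508, lat 5.3637.
Field (20°×10°, letters A–R): 232.8508/20 → 11 → L, 5.3637/10 → 0 → A; chars LA.
Square (2°×1°, digits 0–9): 12.8508/2 → 6, 5.3637/1 → 5; chars 65.
Subsquare (5′×2.5′, letters a–x): 0.8508/0.0833333 → 10 → k, 0.3637/0.0416667 → 8 → i; chars ki.

LA65ki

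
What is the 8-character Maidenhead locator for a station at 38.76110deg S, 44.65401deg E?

LF21hf87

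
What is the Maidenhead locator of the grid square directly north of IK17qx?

IK18qa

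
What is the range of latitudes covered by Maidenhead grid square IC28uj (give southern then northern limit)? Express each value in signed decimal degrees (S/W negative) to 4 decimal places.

-61.6250, -61.5833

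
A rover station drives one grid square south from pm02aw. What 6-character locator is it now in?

Latitude subsquare w = 22; −1 → 21 = v.
The longitude characters are unchanged.

PM02av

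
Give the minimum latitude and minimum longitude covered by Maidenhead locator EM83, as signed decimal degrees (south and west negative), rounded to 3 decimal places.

33.000, -84.000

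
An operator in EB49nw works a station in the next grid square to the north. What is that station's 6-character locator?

EB49nx

Latitude subsquare w = 22; +1 → 23 = x.
The longitude characters are unchanged.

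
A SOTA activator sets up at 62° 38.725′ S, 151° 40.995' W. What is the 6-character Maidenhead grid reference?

BC47di

Shift to the Maidenhead origin (180°W, 90°S): lon 28.3168, lat 27.3546.
Field (20°×10°, letters A–R): lon ⌊28.3168/20⌋ = 1 → B; lat ⌊27.3546/10⌋ = 2 → C.
Square (2°×1°, digits 0–9): lon ⌊8.3168/2⌋ = 4; lat ⌊7.3546/1⌋ = 7.
Subsquare (5′×2.5′, letters a–x): lon ⌊0.3168/0.0833333⌋ = 3 → d; lat ⌊0.3546/0.0416667⌋ = 8 → i.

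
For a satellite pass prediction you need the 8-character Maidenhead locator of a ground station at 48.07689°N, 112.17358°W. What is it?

DN38vb98

Shift to the Maidenhead origin (180°W, 90°S): lon 67.82642, lat 138.07689.
Field: 67.82642/20 → 3 → D, 138.07689/10 → 13 → N; chars DN.
Square: 7.82642/2 → 3, 8.07689/1 → 8; chars 38.
Subsquare: 1.82642/0.0833333 → 21 → v, 0.07689/0.0416667 → 1 → b; chars vb.
Extended square: 0.07642/0.00833333 → 9, 0.03522/0.00416667 → 8; chars 98.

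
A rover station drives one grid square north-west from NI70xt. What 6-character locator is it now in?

Longitude subsquare x = 23; −1 → 22 = w.
Latitude subsquare t = 19; +1 → 20 = u.

NI70wu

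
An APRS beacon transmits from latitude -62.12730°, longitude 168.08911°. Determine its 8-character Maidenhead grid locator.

RC47bu09

Add 180° to longitude and 90° to latitude: 348.08911, 27.87270.
Field: 348.08911/20 → 17 → R, 27.87270/10 → 2 → C; chars RC.
Square: 8.08911/2 → 4, 7.87270/1 → 7; chars 47.
Subsquare: 0.08911/0.0833333 → 1 → b, 0.87270/0.0416667 → 20 → u; chars bu.
Extended square: 0.00578/0.00833333 → 0, 0.03937/0.00416667 → 9; chars 09.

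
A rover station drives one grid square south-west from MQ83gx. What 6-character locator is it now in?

MQ83fw

Longitude subsquare g = 6; −1 → 5 = f.
Latitude subsquare x = 23; −1 → 22 = w.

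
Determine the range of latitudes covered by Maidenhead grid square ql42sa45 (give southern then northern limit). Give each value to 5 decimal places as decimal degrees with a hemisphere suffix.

22.02083° N, 22.02500° N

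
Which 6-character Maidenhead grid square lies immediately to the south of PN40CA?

PM49cx

Latitude subsquare a = 0; −1 → -1, wraps to 23 = x, carry into square.
Latitude square 0; −1 → -1, wraps to 9, carry into field.
Latitude field N = 13; −1 → 12 = M.
The longitude characters are unchanged.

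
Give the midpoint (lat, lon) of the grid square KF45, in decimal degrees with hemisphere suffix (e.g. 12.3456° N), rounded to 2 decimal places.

Field K=10, F=5: +10·20° lon, +5·10° lat → SW at lon 20°, lat -40°.
Square 4, 5: +4·2° lon, +5·1° lat → SW at lon 28°, lat -35°.
Cell spans 2° lon × 1° lat. Centre is SW corner plus half of each.
latitude 34.50° S, longitude 29.00° E.

34.50° S, 29.00° E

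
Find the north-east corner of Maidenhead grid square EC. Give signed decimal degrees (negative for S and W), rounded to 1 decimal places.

-60.0, -80.0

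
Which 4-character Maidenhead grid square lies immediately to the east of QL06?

QL16

Longitude square 0; +1 → 1.
The latitude characters are unchanged.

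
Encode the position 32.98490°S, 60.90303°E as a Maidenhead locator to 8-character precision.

MF07ka83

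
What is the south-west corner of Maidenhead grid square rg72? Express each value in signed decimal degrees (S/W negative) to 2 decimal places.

Field R=17, G=6: +17·20° lon, +6·10° lat → SW at lon 160°, lat -30°.
Square 7, 2: +7·2° lon, +2·1° lat → SW at lon 174°, lat -28°.
latitude -28.00, longitude 174.00.

-28.00, 174.00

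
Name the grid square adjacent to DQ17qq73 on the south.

Latitude extended square 3; −1 → 2.
The longitude characters are unchanged.

DQ17qq72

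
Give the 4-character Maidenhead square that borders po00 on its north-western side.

Longitude square 0; −1 → -1, wraps to 9, carry into field.
Longitude field P = 15; −1 → 14 = O.
Latitude square 0; +1 → 1.

OO91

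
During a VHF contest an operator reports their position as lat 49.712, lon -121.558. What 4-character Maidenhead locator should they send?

CN99

Shift to the Maidenhead origin (180°W, 90°S): lon 58.44, lat 139.71.
Field (20°×10°, letters A–R): lon ⌊58.44/20⌋ = 2 → C; lat ⌊139.71/10⌋ = 13 → N.
Square (2°×1°, digits 0–9): lon ⌊18.44/2⌋ = 9; lat ⌊9.71/1⌋ = 9.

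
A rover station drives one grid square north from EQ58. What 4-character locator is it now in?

Latitude square 8; +1 → 9.
The longitude characters are unchanged.

EQ59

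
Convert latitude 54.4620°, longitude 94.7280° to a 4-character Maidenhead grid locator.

Offset from 180°W / 90°S: lon 274.73°, lat 144.46°.
Field: 274.73/20 → 13 → N, 144.46/10 → 14 → O; chars NO.
Square: 14.73/2 → 7, 4.46/1 → 4; chars 74.

NO74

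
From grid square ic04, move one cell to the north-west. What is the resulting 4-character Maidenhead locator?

HC95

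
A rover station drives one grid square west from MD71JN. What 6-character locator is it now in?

MD71in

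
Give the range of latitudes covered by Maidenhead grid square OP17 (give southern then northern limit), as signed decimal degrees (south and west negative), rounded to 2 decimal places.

Field O=14, P=15: +14·20° lon, +15·10° lat → SW at lon 100°, lat 60°.
Square 1, 7: +1·2° lon, +7·1° lat → SW at lon 102°, lat 67°.
Cell spans 2° lon × 1° lat.
south 67.00, north 68.00.

67.00, 68.00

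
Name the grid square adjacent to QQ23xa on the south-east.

Longitude subsquare x = 23; +1 → 24, wraps to 0 = a, carry into square.
Longitude square 2; +1 → 3.
Latitude subsquare a = 0; −1 → -1, wraps to 23 = x, carry into square.
Latitude square 3; −1 → 2.

QQ32ax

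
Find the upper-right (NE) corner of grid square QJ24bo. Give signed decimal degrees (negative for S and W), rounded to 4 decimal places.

Field Q=16, J=9: +16·20° lon, +9·10° lat → SW at lon 140°, lat 0°.
Square 2, 4: +2·2° lon, +4·1° lat → SW at lon 144°, lat 4°.
Subsquare b=1, o=14: +1·0.0833333° lon, +14·0.0416667° lat → SW at lon 144.083°, lat 4.58333°.
Cell spans 0.0833333° lon × 0.0416667° lat. NE corner is SW corner plus one full cell.
latitude 4.6250, longitude 144.1667.

4.6250, 144.1667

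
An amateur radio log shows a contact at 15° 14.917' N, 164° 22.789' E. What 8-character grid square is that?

RK25ef59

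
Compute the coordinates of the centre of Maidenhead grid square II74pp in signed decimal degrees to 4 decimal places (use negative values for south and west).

-5.3542, -4.7083

Field I=8, I=8: +8·20° lon, +8·10° lat → SW at lon -20°, lat -10°.
Square 7, 4: +7·2° lon, +4·1° lat → SW at lon -6°, lat -6°.
Subsquare p=15, p=15: +15·0.0833333° lon, +15·0.0416667° lat → SW at lon -4.75°, lat -5.375°.
Cell spans 0.0833333° lon × 0.0416667° lat. Centre is SW corner plus half of each.
latitude -5.3542, longitude -4.7083.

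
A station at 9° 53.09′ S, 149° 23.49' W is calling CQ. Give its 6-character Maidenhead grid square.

BI50hc

Add 180° to longitude and 90° to latitude: 30.6085, 80.1152.
Field (20°×10°, letters A–R): 30.6085/20 → 1 → B, 80.1152/10 → 8 → I; chars BI.
Square (2°×1°, digits 0–9): 10.6085/2 → 5, 0.1152/1 → 0; chars 50.
Subsquare (5′×2.5′, letters a–x): 0.6085/0.0833333 → 7 → h, 0.1152/0.0416667 → 2 → c; chars hc.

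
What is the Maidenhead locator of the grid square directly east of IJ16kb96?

Longitude extended square 9; +1 → 10, wraps to 0, carry into subsquare.
Longitude subsquare k = 10; +1 → 11 = l.
The latitude characters are unchanged.

IJ16lb06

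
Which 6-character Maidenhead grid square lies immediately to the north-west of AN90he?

Longitude subsquare h = 7; −1 → 6 = g.
Latitude subsquare e = 4; +1 → 5 = f.

AN90gf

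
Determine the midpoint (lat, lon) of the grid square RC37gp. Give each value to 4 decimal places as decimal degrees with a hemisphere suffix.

62.3542° S, 166.5417° E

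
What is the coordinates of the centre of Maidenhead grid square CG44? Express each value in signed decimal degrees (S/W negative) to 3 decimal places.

-25.500, -131.000

Field C=2, G=6: +2·20° lon, +6·10° lat → SW at lon -140°, lat -30°.
Square 4, 4: +4·2° lon, +4·1° lat → SW at lon -132°, lat -26°.
Cell spans 2° lon × 1° lat. Centre is SW corner plus half of each.
latitude -25.500, longitude -131.000.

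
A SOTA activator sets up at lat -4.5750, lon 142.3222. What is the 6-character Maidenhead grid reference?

QI15dk

Add 180° to longitude and 90° to latitude: 322.3222, 85.4250.
Field (20°×10°, letters A–R): 322.3222/20 → 16 → Q, 85.4250/10 → 8 → I; chars QI.
Square (2°×1°, digits 0–9): 2.3222/2 → 1, 5.4250/1 → 5; chars 15.
Subsquare (5′×2.5′, letters a–x): 0.3222/0.0833333 → 3 → d, 0.4250/0.0416667 → 10 → k; chars dk.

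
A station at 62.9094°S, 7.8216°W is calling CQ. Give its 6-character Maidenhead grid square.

IC67cc

Shift to the Maidenhead origin (180°W, 90°S): lon 172.1784, lat 27.0906.
Field: lon ⌊172.1784/20⌋ = 8 → I; lat ⌊27.0906/10⌋ = 2 → C.
Square: lon ⌊12.1784/2⌋ = 6; lat ⌊7.0906/1⌋ = 7.
Subsquare: lon ⌊0.1784/0.0833333⌋ = 2 → c; lat ⌊0.0906/0.0416667⌋ = 2 → c.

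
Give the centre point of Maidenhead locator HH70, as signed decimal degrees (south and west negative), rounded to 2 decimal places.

Field H=7, H=7: +7·20° lon, +7·10° lat → SW at lon -40°, lat -20°.
Square 7, 0: +7·2° lon, +0·1° lat → SW at lon -26°, lat -20°.
Cell spans 2° lon × 1° lat. Centre is SW corner plus half of each.
latitude -19.50, longitude -25.00.

-19.50, -25.00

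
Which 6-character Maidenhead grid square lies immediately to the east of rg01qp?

RG01rp

Longitude subsquare q = 16; +1 → 17 = r.
The latitude characters are unchanged.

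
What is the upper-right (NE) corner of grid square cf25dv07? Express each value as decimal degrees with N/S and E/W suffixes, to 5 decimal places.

34.09167° S, 135.74167° W

Field C=2, F=5: +2·20° lon, +5·10° lat → SW at lon -140°, lat -40°.
Square 2, 5: +2·2° lon, +5·1° lat → SW at lon -136°, lat -35°.
Subsquare d=3, v=21: +3·0.0833333° lon, +21·0.0416667° lat → SW at lon -135.75°, lat -34.125°.
Extended square 0, 7: +0·0.00833333° lon, +7·0.00416667° lat → SW at lon -135.75°, lat -34.0958°.
Cell spans 0.00833333° lon × 0.00416667° lat. NE corner is SW corner plus one full cell.
latitude 34.09167° S, longitude 135.74167° W.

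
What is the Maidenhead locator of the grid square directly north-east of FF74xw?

FF84ax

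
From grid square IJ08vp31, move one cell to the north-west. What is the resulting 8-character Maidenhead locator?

IJ08vp22

Longitude extended square 3; −1 → 2.
Latitude extended square 1; +1 → 2.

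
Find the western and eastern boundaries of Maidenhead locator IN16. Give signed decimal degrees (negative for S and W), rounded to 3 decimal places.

-18.000, -16.000

Field I=8, N=13: +8·20° lon, +13·10° lat → SW at lon -20°, lat 40°.
Square 1, 6: +1·2° lon, +6·1° lat → SW at lon -18°, lat 46°.
Cell spans 2° lon × 1° lat.
west -18.000, east -16.000.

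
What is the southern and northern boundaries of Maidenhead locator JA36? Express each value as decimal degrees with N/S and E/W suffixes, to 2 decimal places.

84.00° S, 83.00° S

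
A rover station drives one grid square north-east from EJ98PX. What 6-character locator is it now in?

EJ99qa

Longitude subsquare p = 15; +1 → 16 = q.
Latitude subsquare x = 23; +1 → 24, wraps to 0 = a, carry into square.
Latitude square 8; +1 → 9.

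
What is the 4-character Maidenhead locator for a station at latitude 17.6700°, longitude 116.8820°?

Shift to the Maidenhead origin (180°W, 90°S): lon 296.88, lat 107.67.
Field: 296.88/20 → 14 → O, 107.67/10 → 10 → K; chars OK.
Square: 16.88/2 → 8, 7.67/1 → 7; chars 87.

OK87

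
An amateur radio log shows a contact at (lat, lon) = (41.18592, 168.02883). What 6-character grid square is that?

Shift to the Maidenhead origin (180°W, 90°S): lon 348.0288, lat 131.1859.
Field: 348.0288/20 → 17 → R, 131.1859/10 → 13 → N; chars RN.
Square: 8.0288/2 → 4, 1.1859/1 → 1; chars 41.
Subsquare: 0.0288/0.0833333 → 0 → a, 0.1859/0.0416667 → 4 → e; chars ae.

RN41ae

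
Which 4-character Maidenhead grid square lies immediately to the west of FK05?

Longitude square 0; −1 → -1, wraps to 9, carry into field.
Longitude field F = 5; −1 → 4 = E.
The latitude characters are unchanged.

EK95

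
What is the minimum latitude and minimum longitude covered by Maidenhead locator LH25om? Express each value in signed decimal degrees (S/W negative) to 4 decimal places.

-14.5000, 45.1667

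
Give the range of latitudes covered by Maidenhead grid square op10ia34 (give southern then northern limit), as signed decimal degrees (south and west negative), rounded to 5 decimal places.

60.01667, 60.02083

Field O=14, P=15: +14·20° lon, +15·10° lat → SW at lon 100°, lat 60°.
Square 1, 0: +1·2° lon, +0·1° lat → SW at lon 102°, lat 60°.
Subsquare i=8, a=0: +8·0.0833333° lon, +0·0.0416667° lat → SW at lon 102.667°, lat 60°.
Extended square 3, 4: +3·0.00833333° lon, +4·0.00416667° lat → SW at lon 102.692°, lat 60.0167°.
Cell spans 0.00833333° lon × 0.00416667° lat.
south 60.01667, north 60.02083.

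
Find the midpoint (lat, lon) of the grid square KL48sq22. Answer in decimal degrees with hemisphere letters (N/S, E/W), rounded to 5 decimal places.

Field K=10, L=11: +10·20° lon, +11·10° lat → SW at lon 20°, lat 20°.
Square 4, 8: +4·2° lon, +8·1° lat → SW at lon 28°, lat 28°.
Subsquare s=18, q=16: +18·0.0833333° lon, +16·0.0416667° lat → SW at lon 29.5°, lat 28.6667°.
Extended square 2, 2: +2·0.00833333° lon, +2·0.00416667° lat → SW at lon 29.5167°, lat 28.675°.
Cell spans 0.00833333° lon × 0.00416667° lat. Centre is SW corner plus half of each.
latitude 28.67708° N, longitude 29.52083° E.

28.67708° N, 29.52083° E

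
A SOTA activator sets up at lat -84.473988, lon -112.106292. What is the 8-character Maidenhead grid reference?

Add 180° to longitude and 90° to latitude: 67.89371, 5.52601.
Field: lon ⌊67.89371/20⌋ = 3 → D; lat ⌊5.52601/10⌋ = 0 → A.
Square: lon ⌊7.89371/2⌋ = 3; lat ⌊5.52601/1⌋ = 5.
Subsquare: lon ⌊1.89371/0.0833333⌋ = 22 → w; lat ⌊0.52601/0.0416667⌋ = 12 → m.
Extended square: lon ⌊0.06037/0.00833333⌋ = 7; lat ⌊0.02601/0.00416667⌋ = 6.

DA35wm76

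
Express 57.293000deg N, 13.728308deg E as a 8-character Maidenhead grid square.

Add 180° to longitude and 90° to latitude: 193.72831, 147.29300.
Field: lon ⌊193.72831/20⌋ = 9 → J; lat ⌊147.29300/10⌋ = 14 → O.
Square: lon ⌊13.72831/2⌋ = 6; lat ⌊7.29300/1⌋ = 7.
Subsquare: lon ⌊1.72831/0.0833333⌋ = 20 → u; lat ⌊0.29300/0.0416667⌋ = 7 → h.
Extended square: lon ⌊0.06164/0.00833333⌋ = 7; lat ⌊0.00133/0.00416667⌋ = 0.

JO67uh70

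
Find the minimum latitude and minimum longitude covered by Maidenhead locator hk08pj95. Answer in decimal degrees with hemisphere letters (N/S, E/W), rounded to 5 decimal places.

Field H=7, K=10: +7·20° lon, +10·10° lat → SW at lon -40°, lat 10°.
Square 0, 8: +0·2° lon, +8·1° lat → SW at lon -40°, lat 18°.
Subsquare p=15, j=9: +15·0.0833333° lon, +9·0.0416667° lat → SW at lon -38.75°, lat 18.375°.
Extended square 9, 5: +9·0.00833333° lon, +5·0.00416667° lat → SW at lon -38.675°, lat 18.3958°.
latitude 18.39583° N, longitude 38.67500° W.

18.39583° N, 38.67500° W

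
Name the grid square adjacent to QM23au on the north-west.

Longitude subsquare a = 0; −1 → -1, wraps to 23 = x, carry into square.
Longitude square 2; −1 → 1.
Latitude subsquare u = 20; +1 → 21 = v.

QM13xv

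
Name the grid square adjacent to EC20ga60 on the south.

EB29gx69

Latitude extended square 0; −1 → -1, wraps to 9, carry into subsquare.
Latitude subsquare a = 0; −1 → -1, wraps to 23 = x, carry into square.
Latitude square 0; −1 → -1, wraps to 9, carry into field.
Latitude field C = 2; −1 → 1 = B.
The longitude characters are unchanged.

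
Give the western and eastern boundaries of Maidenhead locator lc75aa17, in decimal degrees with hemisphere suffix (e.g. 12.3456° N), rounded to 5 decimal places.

54.00833° E, 54.01667° E

Field L=11, C=2: +11·20° lon, +2·10° lat → SW at lon 40°, lat -70°.
Square 7, 5: +7·2° lon, +5·1° lat → SW at lon 54°, lat -65°.
Subsquare a=0, a=0: +0·0.0833333° lon, +0·0.0416667° lat → SW at lon 54°, lat -65°.
Extended square 1, 7: +1·0.00833333° lon, +7·0.00416667° lat → SW at lon 54.0083°, lat -64.9708°.
Cell spans 0.00833333° lon × 0.00416667° lat.
west 54.00833° E, east 54.01667° E.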